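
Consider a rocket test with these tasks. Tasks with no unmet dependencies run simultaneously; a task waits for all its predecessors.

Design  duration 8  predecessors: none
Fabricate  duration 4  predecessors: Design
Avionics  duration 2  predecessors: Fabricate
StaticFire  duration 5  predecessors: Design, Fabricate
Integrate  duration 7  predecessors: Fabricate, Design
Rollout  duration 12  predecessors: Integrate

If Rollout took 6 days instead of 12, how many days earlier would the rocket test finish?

Actual critical path: Design→Fabricate→Integrate→Rollout = 8+4+7+12 = 31 ⇒ 31 days.
Rollout lies on that path, so at 6 days the path becomes 25 days.
No other chain overtakes it, so the finish is 25 days.
Change in finish: 25 − 31 = -6 days.

6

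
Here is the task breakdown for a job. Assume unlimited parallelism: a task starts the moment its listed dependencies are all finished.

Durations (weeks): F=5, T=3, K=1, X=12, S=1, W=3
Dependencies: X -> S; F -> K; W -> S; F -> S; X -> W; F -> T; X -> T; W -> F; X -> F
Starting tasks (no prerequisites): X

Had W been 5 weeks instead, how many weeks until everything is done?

25

Critical path before the change: X→W→F→T = 12+3+5+3 = 23 giving 23 weeks.
W is on the critical path; changing it to 5 makes that path 25 weeks.
That remains the longest chain; total 25 weeks.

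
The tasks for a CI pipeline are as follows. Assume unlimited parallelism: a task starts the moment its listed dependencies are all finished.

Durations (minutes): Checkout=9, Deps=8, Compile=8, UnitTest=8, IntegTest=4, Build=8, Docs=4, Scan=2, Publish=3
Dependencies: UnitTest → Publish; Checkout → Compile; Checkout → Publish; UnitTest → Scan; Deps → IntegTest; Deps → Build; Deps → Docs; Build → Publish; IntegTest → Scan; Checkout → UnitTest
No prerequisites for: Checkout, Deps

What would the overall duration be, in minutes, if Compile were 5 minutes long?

As given, the longest chain is Checkout→UnitTest→Publish = 9+8+3 = 20, so the finish is 20 minutes.
Compile has 3 minutes of float (longest path through it is 17).
No other chain overtakes it, so the finish is 20 minutes.

20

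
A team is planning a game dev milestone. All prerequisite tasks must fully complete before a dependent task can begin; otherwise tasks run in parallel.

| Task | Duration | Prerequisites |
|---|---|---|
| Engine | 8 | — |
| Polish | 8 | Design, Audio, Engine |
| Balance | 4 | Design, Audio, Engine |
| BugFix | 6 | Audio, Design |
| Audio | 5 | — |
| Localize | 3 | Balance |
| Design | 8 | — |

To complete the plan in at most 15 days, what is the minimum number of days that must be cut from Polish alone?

Current finish: 16 days; target: 15.
Polish is on every critical path, so each day cut from Polish cuts the finish by one (this holds down to a finish of 15).
Need 16 − 15 = 1 day off Polish → Polish becomes 7 days, finish becomes 15.

1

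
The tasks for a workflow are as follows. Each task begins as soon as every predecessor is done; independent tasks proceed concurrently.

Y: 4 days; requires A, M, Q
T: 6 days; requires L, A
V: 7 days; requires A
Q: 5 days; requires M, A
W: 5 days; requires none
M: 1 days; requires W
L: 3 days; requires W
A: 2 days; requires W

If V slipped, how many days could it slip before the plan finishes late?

Critical path: W→A→Q→Y = 5+2+5+4 = 16, so the finish is 16 days.
The longest chain containing V totals 14 days.
Float = 16 − 14 = 2.

2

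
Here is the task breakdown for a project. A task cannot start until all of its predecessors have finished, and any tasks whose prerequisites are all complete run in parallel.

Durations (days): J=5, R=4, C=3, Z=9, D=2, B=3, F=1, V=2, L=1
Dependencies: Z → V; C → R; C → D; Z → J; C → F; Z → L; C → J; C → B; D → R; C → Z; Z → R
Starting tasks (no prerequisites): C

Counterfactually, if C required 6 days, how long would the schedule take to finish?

20

As given, the longest chain is C→Z→J = 3+9+5 = 17, so the finish is 17 days.
C is on the critical path; changing it to 6 makes that path 20 days.
No other chain overtakes it, so the finish is 20 days.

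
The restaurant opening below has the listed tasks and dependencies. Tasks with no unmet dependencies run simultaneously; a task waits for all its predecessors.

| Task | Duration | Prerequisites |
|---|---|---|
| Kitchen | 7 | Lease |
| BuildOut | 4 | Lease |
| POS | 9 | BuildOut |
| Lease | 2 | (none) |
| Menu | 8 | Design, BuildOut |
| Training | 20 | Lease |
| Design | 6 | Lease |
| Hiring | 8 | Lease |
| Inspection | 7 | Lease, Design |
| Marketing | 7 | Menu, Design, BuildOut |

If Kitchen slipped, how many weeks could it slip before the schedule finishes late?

14

Lease→Design→Menu→Marketing = 2+6+8+7 = 23 sets the makespan at 23 weeks.
The longest chain containing Kitchen totals 9 weeks.
Float = 23 − 9 = 14.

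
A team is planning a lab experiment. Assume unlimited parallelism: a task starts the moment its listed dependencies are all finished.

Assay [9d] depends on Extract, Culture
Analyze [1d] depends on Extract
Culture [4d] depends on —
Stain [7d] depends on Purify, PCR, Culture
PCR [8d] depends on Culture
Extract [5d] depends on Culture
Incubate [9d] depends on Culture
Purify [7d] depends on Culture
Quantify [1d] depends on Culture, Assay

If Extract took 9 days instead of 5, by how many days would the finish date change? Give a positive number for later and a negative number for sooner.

The binding path is Culture→Extract→Assay→Quantify = 4+5+9+1 = 19; finish at 19 days.
Extract is on the critical path; changing it to 9 makes that path 23 days.
The critical path is still Culture→Extract→Assay→Quantify; finish is now 23 days.
Change in finish: 23 − 19 = +4 days.

4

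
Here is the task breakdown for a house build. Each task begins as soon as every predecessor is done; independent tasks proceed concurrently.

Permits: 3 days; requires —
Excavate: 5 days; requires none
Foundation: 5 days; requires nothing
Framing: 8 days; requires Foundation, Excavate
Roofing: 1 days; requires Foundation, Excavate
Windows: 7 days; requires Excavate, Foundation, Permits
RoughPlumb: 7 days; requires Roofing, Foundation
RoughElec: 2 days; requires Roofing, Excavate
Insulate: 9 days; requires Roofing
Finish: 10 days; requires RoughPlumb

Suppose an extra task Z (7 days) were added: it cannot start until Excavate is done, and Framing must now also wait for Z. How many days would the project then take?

Originally the project takes 23 days.
With Z inserted, Framing now waits for max(Foundation, Excavate, Z).
New critical path: Excavate→Roofing→RoughPlumb→Finish = 5+1+7+10 = 23 ⇒ 23 days.

23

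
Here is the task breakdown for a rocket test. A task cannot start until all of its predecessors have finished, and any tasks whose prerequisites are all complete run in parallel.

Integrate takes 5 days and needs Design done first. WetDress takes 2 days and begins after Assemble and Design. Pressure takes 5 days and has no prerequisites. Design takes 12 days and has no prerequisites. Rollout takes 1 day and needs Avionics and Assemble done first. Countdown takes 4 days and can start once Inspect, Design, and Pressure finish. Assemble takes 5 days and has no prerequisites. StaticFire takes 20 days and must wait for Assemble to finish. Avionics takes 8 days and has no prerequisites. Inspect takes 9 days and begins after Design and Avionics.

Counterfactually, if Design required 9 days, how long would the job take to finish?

Actual critical path: Design→Inspect→Countdown = 12+9+4 = 25 ⇒ 25 days.
Since Design is critical, the -3 change carries straight to that chain (now 22 days).
The binding chain switches to Assemble→StaticFire = 5+20 = 25; finish 25 days.

25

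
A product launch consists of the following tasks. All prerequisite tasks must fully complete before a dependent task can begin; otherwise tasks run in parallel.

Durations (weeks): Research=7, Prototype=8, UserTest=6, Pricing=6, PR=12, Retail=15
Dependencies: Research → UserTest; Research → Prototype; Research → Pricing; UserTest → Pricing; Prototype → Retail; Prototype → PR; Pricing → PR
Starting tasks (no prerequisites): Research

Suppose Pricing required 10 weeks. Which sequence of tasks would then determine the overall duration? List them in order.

Baseline: Research→UserTest→Pricing→PR = 7+6+6+12 = 31 → 31 weeks.
Since Pricing is critical, the +4 change carries straight to that chain (now 35 weeks).
That remains the longest chain; total 35 weeks.

Research, UserTest, Pricing, PR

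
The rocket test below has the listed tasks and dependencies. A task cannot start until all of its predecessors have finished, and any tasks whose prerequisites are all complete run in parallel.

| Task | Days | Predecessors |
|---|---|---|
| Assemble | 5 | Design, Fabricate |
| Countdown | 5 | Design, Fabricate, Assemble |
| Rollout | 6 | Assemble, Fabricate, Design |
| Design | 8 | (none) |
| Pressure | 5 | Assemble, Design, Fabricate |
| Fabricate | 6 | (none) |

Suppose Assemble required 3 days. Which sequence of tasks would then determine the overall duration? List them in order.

Design, Assemble, Rollout

Baseline: Design→Assemble→Rollout = 8+5+6 = 19 → 19 days.
Since Assemble is critical, the -2 change carries straight to that chain (now 17 days).
No other chain overtakes it, so the finish is 17 days.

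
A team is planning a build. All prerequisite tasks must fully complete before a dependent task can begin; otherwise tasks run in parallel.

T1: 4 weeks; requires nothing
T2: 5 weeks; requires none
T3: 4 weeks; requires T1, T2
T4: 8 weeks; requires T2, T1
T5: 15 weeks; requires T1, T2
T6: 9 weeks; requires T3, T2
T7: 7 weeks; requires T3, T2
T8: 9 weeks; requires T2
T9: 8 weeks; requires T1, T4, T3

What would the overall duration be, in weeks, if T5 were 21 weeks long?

26

As given, the longest chain is T2→T4→T9 = 5+8+8 = 21, so the finish is 21 weeks.
T5 has 1 week of float (longest path through it is 20).
Now T2→T5 = 5+21 = 26 is longest, so the finish becomes 26 weeks.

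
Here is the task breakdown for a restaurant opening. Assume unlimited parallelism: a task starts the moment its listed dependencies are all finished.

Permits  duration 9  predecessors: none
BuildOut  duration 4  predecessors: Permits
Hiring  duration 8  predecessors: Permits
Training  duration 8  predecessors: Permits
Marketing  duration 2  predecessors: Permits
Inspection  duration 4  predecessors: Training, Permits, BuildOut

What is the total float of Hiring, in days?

4

Permits→Training→Inspection = 9+8+4 = 21 sets the makespan at 21 days.
The longest chain containing Hiring totals 17 days.
Slack of Hiring = 13 − 9 = 4 days.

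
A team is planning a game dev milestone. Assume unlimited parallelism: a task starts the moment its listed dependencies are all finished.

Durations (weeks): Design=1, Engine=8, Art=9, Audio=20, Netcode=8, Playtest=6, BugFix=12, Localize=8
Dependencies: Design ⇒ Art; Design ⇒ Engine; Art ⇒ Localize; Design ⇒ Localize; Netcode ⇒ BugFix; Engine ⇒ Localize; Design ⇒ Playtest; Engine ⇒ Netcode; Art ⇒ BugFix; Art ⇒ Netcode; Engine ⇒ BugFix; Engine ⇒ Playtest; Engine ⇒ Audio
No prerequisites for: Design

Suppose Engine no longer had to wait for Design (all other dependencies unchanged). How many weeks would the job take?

With the dependency in place, Design→Art→Netcode→BugFix = 1+9+8+12 = 30 sets the finish at 30 weeks.
Without Design→Engine, Engine's earliest start moves from 1 to 0.
The longest chain is now Design→Art→Netcode→BugFix = 1+9+8+12 = 30, so the job takes 30 weeks.

30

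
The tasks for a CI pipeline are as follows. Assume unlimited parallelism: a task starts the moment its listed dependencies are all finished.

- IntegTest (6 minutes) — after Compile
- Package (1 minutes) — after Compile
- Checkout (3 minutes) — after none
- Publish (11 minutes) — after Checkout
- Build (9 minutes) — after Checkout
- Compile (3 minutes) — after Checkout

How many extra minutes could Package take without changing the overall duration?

Critical path: Checkout→Publish = 3+11 = 14, so the finish is 14 minutes.
The longest chain containing Package totals 7 minutes.
Slack of Package = 13 − 6 = 7 minutes.

7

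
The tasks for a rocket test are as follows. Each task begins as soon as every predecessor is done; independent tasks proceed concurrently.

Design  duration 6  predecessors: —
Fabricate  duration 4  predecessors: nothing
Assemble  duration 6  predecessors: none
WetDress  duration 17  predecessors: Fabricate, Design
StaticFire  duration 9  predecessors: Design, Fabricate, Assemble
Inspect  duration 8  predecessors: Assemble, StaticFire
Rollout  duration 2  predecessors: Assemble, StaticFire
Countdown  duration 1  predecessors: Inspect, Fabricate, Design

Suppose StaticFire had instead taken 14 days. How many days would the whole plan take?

29

Baseline: Design→StaticFire→Inspect→Countdown = 6+9+8+1 = 24 → 24 days.
StaticFire is on the critical path; changing it to 14 makes that path 29 days.
The critical path is still Design→StaticFire→Inspect→Countdown; finish is now 29 days.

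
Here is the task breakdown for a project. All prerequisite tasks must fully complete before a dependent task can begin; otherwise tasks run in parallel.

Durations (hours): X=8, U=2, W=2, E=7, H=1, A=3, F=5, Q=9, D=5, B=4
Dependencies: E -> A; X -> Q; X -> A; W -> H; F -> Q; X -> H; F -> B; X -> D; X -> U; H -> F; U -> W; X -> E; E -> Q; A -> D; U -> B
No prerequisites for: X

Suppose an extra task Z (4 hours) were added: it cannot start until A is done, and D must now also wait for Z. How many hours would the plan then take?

27

Originally the plan takes 27 hours.
With Z inserted, D now waits for max(X, A, Z).
New critical path: X→U→W→H→F→Q = 8+2+2+1+5+9 = 27 ⇒ 27 hours.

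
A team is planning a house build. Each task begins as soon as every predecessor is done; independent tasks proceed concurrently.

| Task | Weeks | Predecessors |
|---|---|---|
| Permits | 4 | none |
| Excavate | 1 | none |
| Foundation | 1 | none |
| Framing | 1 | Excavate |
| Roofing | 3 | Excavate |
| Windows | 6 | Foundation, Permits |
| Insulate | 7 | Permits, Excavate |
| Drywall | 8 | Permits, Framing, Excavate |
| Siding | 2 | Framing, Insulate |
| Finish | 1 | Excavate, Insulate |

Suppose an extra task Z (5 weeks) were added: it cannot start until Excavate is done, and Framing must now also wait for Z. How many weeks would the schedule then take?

Originally the schedule takes 13 weeks.
With Z inserted, Framing now waits for max(Excavate, Z).
New critical path: Excavate→Z→Framing→Drywall = 1+5+1+8 = 15 ⇒ 15 weeks.

15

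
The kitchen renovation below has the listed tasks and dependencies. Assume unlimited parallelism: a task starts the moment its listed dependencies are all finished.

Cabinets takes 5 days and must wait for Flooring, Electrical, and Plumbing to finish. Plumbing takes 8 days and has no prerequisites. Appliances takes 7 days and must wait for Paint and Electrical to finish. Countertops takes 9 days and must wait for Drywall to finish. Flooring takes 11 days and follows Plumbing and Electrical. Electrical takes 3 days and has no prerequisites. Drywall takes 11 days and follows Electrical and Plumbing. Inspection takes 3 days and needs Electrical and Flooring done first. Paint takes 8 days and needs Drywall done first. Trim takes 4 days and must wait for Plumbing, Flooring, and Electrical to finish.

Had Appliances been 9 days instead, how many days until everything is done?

36

The binding path is Plumbing→Drywall→Paint→Appliances = 8+11+8+7 = 34; finish at 34 days.
Appliances is on the critical path; changing it to 9 makes that path 36 days.
No other chain overtakes it, so the finish is 36 days.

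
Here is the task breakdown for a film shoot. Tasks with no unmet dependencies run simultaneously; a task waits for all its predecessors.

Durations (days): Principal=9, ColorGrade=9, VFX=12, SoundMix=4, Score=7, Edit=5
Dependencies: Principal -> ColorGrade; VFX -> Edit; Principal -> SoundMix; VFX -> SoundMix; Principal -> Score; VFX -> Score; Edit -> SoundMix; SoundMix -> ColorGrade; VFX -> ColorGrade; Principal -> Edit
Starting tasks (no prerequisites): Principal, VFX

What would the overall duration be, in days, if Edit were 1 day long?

26

Critical path before the change: VFX→Edit→SoundMix→ColorGrade = 12+5+4+9 = 30 giving 30 days.
Since Edit is critical, the -4 change carries straight to that chain (now 26 days).
No other chain overtakes it, so the finish is 26 days.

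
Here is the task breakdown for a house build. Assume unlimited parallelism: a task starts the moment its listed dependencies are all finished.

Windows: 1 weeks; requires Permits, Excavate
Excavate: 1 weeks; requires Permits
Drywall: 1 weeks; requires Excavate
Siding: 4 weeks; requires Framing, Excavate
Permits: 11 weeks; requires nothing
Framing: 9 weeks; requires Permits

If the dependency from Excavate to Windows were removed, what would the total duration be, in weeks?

24

Before: longest chain Permits→Framing→Siding = 11+9+4 = 24, finish 24.
Without Excavate→Windows, Windows's earliest start moves from 12 to 11.
After: Permits→Framing→Siding = 11+9+4 = 24 → 24 weeks.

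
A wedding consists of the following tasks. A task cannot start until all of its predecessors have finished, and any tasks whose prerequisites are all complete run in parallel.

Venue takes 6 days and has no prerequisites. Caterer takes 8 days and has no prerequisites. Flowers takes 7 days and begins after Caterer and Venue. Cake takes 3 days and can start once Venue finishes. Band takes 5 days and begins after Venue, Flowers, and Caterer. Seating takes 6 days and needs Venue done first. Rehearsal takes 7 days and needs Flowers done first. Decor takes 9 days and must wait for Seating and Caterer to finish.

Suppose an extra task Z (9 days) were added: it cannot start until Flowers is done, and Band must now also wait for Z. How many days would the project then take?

Originally the project takes 22 days.
With Z inserted, Band now waits for max(Venue, Flowers, Caterer, Z).
New critical path: Caterer→Flowers→Z→Band = 8+7+9+5 = 29 ⇒ 29 days.

29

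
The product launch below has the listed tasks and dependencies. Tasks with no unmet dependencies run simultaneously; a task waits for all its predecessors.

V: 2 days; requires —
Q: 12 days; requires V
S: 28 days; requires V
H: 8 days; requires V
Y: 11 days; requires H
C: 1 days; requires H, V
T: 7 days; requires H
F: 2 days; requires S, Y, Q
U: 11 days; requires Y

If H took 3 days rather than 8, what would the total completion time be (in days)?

32

Critical path before the change: V→H→Y→U = 2+8+11+11 = 32 giving 32 days.
Since H is critical, the -5 change carries straight to that chain (now 27 days).
The binding chain switches to V→S→F = 2+28+2 = 32; finish 32 days.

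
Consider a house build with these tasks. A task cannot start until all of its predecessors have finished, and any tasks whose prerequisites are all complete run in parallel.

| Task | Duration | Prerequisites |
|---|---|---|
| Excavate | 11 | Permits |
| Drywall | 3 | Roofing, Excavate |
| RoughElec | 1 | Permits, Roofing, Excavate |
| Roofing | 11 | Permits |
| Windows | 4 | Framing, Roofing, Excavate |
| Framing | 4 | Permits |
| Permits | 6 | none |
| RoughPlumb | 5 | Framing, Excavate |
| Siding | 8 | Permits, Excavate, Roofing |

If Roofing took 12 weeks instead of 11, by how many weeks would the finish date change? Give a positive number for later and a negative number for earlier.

As given, the longest chain is Permits→Roofing→Siding = 6+11+8 = 25, so the finish is 25 weeks.
Roofing is on the critical path; changing it to 12 makes that path 26 weeks.
That remains the longest chain; total 26 weeks.
Change in finish: 26 − 25 = +1 weeks.

1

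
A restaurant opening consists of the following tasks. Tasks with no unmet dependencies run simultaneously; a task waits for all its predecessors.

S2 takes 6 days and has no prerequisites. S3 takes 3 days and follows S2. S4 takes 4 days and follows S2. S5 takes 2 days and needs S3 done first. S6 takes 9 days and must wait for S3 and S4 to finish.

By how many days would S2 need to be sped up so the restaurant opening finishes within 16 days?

Current finish: 19 days; target: 16.
S2 is on every critical path, so each day cut from S2 cuts the finish by one (this holds down to a finish of 14).
Need 19 − 16 = 3 days off S2 → S2 becomes 3 days, finish becomes 16.

3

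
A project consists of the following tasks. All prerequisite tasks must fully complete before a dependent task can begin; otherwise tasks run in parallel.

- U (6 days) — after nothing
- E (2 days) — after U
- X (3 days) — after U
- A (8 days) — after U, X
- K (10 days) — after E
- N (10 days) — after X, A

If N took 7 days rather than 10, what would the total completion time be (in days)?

The binding path is U→X→A→N = 6+3+8+10 = 27; finish at 27 days.
Since N is critical, the -3 change carries straight to that chain (now 24 days).
The critical path is still U→X→A→N; finish is now 24 days.

24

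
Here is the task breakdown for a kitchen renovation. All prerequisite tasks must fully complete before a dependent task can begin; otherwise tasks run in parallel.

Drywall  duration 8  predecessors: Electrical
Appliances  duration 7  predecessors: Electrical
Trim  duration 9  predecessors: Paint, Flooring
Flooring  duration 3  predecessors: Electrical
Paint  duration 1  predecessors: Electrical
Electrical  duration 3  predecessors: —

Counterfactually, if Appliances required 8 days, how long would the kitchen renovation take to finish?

As given, the longest chain is Electrical→Flooring→Trim = 3+3+9 = 15, so the finish is 15 days.
The longest path through Appliances is only 10 days, so Appliances has float 5.
No other chain overtakes it, so the finish is 15 days.

15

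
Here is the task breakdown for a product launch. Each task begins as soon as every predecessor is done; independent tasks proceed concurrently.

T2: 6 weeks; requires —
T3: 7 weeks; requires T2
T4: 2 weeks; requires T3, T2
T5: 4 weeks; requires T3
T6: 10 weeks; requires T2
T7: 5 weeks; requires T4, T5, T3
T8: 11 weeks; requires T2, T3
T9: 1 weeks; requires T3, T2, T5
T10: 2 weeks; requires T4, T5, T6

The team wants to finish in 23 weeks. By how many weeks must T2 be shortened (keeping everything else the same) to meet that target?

Current finish: 24 weeks; target: 23.
T2 is on every critical path, so each week cut from T2 cuts the finish by one (this holds down to a finish of 19).
Need 24 − 23 = 1 week off T2 → T2 becomes 5 weeks, finish becomes 23.

1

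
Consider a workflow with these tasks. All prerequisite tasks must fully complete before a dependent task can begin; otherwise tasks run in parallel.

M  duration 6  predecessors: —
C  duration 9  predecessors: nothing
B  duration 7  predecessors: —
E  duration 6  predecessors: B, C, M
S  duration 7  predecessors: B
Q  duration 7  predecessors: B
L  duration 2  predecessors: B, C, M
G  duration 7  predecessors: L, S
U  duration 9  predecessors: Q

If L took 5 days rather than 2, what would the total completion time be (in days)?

23

Baseline: B→Q→U = 7+7+9 = 23 → 23 days.
L has 5 days of float (longest path through it is 18).
That remains the longest chain; total 23 days.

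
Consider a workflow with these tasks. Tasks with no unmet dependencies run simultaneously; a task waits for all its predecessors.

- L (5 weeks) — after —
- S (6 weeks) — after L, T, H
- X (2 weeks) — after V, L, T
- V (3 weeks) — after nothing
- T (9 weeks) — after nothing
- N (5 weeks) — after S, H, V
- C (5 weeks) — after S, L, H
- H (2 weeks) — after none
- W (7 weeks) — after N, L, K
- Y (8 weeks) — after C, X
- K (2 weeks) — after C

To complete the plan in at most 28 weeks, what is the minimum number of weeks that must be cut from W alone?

Current finish: 29 weeks; target: 28.
W is on every critical path, so each week cut from W cuts the finish by one (this holds down to a finish of 28).
Need 29 − 28 = 1 week off W → W becomes 6 weeks, finish becomes 28.

1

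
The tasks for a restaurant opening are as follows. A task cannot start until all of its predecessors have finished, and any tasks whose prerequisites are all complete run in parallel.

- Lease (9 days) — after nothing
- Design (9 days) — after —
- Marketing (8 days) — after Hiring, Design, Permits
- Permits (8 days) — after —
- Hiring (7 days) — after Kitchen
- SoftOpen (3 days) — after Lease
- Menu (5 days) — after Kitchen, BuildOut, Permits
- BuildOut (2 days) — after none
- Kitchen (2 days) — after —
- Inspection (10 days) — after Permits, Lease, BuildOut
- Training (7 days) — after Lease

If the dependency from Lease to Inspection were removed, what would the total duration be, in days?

Before: longest chain Lease→Inspection = 9+10 = 19, finish 19.
Without Lease→Inspection, Inspection's earliest start moves from 9 to 8.
New critical path: Permits→Inspection = 8+10 = 18 ⇒ 18 days.

18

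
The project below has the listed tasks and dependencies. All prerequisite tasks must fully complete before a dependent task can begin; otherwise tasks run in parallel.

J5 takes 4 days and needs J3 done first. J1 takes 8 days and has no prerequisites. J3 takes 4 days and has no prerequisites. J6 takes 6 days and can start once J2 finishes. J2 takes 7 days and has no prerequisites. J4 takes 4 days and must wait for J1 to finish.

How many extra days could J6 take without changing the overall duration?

Critical path: J2→J6 = 7+6 = 13, so the finish is 13 days.
J6 finishes as early as 13 and must finish by 13.
Slack of J6 = 7 − 7 = 0 days.

0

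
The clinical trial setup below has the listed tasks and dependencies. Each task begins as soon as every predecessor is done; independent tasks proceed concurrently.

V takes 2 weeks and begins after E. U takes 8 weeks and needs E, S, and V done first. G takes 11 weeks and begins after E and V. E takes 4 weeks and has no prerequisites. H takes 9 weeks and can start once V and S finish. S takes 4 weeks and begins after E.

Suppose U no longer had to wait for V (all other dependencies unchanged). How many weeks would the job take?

17

Original critical path: E→S→H = 4+4+9 = 17 ⇒ 17 weeks.
Dropping V→U doesn't change U's earliest start (8); another predecessor still binds.
New critical path: E→S→H = 4+4+9 = 17 ⇒ 17 weeks.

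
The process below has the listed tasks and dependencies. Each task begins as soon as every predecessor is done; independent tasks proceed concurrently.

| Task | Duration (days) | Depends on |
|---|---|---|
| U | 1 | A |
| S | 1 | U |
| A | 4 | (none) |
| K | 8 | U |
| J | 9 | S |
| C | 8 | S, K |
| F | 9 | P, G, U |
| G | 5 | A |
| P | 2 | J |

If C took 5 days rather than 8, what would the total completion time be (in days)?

26

Critical path before the change: A→U→S→J→P→F = 4+1+1+9+2+9 = 26 giving 26 days.
C has 5 days of float (longest path through it is 21).
That remains the longest chain; total 26 days.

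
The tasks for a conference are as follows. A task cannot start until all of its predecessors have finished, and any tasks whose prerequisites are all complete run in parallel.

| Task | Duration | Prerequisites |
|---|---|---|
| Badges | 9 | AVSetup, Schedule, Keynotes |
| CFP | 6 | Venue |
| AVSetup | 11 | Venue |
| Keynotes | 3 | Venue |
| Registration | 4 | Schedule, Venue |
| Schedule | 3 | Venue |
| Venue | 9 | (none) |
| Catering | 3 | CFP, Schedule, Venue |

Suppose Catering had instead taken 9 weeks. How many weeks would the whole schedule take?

Actual critical path: Venue→AVSetup→Badges = 9+11+9 = 29 ⇒ 29 weeks.
Catering is off the critical path — its longest chain is 18 weeks, giving 11 of slack.
No other chain overtakes it, so the finish is 29 weeks.

29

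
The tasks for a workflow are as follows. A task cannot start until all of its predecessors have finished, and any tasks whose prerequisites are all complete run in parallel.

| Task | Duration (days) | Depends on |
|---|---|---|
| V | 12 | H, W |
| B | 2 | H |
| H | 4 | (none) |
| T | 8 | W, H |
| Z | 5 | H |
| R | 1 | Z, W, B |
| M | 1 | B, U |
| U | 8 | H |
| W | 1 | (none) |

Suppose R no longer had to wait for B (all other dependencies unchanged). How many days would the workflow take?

16

With the dependency in place, H→V = 4+12 = 16 sets the finish at 16 days.
Dropping B→R doesn't change R's earliest start (9); another predecessor still binds.
New critical path: H→V = 4+12 = 16 ⇒ 16 days.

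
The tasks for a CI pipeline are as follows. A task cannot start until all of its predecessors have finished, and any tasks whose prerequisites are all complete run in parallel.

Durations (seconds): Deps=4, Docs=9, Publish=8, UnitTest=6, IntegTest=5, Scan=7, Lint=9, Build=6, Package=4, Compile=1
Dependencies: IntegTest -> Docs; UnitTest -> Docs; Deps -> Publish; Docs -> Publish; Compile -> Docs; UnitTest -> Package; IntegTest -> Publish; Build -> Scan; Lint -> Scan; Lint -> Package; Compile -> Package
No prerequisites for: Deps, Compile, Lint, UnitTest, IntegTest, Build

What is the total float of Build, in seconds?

10

UnitTest→Docs→Publish = 6+9+8 = 23 sets the makespan at 23 seconds.
The longest chain containing Build totals 13 seconds.
Float = 23 − 13 = 10.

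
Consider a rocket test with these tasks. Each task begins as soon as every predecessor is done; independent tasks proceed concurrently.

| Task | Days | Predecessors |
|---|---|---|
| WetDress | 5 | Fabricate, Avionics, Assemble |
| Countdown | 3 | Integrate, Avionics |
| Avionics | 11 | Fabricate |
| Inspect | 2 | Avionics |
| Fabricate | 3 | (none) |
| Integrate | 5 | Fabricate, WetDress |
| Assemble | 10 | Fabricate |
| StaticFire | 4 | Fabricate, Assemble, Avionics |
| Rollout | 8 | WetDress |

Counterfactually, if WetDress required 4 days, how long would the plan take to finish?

26

Actual critical path: Fabricate→Avionics→WetDress→Integrate→Countdown = 3+11+5+5+3 = 27 ⇒ 27 days.
WetDress is on the critical path; changing it to 4 makes that path 26 days.
That remains the longest chain; total 26 days.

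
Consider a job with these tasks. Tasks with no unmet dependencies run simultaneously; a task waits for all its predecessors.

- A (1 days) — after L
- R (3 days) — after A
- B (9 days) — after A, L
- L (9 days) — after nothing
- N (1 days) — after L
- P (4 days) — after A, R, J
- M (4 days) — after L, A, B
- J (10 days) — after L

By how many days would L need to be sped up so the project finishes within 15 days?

Current finish: 23 days; target: 15.
L is on every critical path, so each day cut from L cuts the finish by one (this holds down to a finish of 15).
Need 23 − 15 = 8 days off L → L becomes 1 day, finish becomes 15.

8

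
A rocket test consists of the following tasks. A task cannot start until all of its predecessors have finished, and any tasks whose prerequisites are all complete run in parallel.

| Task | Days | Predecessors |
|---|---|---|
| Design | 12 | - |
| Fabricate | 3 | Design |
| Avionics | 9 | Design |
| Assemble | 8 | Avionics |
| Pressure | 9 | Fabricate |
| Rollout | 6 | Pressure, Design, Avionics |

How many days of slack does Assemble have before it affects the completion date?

1

Design→Fabricate→Pressure→Rollout = 12+3+9+6 = 30 sets the makespan at 30 days.
Assemble finishes as early as 29 and must finish by 30.
Float = 30 − 29 = 1.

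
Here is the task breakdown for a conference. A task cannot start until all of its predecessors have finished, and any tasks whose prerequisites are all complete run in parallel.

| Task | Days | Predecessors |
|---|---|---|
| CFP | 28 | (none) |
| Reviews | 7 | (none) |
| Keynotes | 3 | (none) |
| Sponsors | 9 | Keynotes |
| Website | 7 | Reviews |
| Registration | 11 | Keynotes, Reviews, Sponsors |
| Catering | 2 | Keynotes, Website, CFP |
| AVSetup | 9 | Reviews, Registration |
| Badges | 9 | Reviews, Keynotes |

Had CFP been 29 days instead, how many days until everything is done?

32

Critical path before the change: Keynotes→Sponsors→Registration→AVSetup = 3+9+11+9 = 32 giving 32 days.
The longest path through CFP is only 30 days, so CFP has float 2.
That remains the longest chain; total 32 days.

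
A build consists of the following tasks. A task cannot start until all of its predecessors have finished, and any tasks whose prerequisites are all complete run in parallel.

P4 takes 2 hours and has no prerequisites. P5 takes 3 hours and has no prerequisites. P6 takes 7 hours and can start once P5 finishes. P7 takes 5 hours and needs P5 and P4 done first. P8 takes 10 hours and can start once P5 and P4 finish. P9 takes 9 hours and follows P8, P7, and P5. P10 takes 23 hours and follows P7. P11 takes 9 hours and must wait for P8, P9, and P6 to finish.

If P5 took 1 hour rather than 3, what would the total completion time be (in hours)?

30

As given, the longest chain is P5→P7→P10 = 3+5+23 = 31, so the finish is 31 hours.
P5 is on the critical path; changing it to 1 makes that path 29 hours.
New critical path: P4→P7→P10 = 2+5+23 = 30 ⇒ 30 hours.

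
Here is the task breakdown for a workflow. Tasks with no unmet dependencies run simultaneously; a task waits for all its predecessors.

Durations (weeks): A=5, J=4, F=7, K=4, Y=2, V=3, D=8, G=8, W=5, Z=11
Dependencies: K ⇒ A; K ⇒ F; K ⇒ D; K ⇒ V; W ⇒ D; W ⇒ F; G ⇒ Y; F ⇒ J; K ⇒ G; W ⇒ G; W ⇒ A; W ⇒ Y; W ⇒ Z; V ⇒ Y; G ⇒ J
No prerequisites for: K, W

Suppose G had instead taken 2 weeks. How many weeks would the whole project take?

Actual critical path: W→G→J = 5+8+4 = 17 ⇒ 17 weeks.
G is on the critical path; changing it to 2 makes that path 11 weeks.
Now W→F→J = 5+7+4 = 16 is longest, so the finish becomes 16 weeks.

16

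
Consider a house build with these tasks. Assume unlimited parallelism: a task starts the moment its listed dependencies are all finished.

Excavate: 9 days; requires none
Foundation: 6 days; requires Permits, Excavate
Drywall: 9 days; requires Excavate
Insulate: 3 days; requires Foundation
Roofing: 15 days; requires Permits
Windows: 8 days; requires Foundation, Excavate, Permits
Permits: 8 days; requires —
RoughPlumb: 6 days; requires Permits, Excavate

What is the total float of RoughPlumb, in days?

Permits→Roofing = 8+15 = 23 sets the makespan at 23 days.
RoughPlumb finishes as early as 15 and must finish by 23.
Float = 23 − 15 = 8.

8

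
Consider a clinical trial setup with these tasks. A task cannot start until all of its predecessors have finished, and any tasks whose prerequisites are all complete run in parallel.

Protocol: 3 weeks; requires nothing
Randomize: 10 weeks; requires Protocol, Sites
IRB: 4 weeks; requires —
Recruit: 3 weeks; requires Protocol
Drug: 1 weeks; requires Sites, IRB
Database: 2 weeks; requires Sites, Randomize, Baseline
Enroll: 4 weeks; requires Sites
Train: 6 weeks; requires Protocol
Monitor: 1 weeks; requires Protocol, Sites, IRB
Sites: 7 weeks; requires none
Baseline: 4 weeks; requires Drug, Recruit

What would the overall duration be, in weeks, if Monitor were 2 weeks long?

Critical path before the change: Sites→Randomize→Database = 7+10+2 = 19 giving 19 weeks.
Monitor has 11 weeks of float (longest path through it is 8).
No other chain overtakes it, so the finish is 19 weeks.

19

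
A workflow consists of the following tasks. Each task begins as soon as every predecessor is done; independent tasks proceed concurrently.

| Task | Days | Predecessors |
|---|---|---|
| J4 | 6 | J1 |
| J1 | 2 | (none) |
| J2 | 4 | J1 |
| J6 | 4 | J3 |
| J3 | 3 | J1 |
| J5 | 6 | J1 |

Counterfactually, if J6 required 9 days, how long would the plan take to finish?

14

The binding path is J1→J3→J6 = 2+3+4 = 9; finish at 9 days.
J6 lies on that path, so at 9 days the path becomes 14 days.
No other chain overtakes it, so the finish is 14 days.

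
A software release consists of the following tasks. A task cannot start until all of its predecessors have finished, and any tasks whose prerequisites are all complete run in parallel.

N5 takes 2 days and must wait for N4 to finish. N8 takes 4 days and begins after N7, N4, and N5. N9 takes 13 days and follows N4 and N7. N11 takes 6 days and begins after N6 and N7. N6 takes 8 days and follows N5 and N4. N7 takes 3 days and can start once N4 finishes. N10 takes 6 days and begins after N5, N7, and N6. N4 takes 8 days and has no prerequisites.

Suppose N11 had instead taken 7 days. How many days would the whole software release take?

25

Actual critical path: N4→N5→N6→N11 = 8+2+8+6 = 24 ⇒ 24 days.
N11 lies on that path, so at 7 days the path becomes 25 days.
That remains the longest chain; total 25 days.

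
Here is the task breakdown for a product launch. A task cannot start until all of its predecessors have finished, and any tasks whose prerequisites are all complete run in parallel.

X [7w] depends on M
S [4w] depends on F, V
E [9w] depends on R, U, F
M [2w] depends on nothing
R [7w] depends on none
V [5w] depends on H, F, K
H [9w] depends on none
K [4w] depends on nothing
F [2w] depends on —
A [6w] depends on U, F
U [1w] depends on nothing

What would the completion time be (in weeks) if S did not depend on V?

16

Before: longest chain H→V→S = 9+5+4 = 18, finish 18.
Without V→S, S's earliest start moves from 14 to 2.
New critical path: R→E = 7+9 = 16 ⇒ 16 weeks.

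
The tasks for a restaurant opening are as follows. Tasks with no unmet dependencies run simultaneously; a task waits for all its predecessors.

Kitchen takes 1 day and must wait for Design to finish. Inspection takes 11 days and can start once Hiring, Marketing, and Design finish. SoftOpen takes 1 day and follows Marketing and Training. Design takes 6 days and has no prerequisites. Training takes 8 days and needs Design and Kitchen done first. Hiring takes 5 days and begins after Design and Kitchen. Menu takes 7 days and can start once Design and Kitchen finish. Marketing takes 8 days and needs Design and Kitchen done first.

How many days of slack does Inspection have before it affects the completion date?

The longest chain is Design→Kitchen→Marketing→Inspection = 6+1+8+11 = 26; overall finish 26 days.
Longest path through Inspection: 26 days (earliest finish 26, latest finish 26).
So Inspection can slip 26 − 26 = 0 days.

0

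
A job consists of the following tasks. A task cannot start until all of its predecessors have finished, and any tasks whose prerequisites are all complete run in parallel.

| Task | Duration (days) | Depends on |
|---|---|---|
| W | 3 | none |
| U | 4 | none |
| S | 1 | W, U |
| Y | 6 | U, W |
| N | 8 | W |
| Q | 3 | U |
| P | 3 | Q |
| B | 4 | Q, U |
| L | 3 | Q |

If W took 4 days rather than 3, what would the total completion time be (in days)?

Critical path before the change: W→N = 3+8 = 11 giving 11 days.
W is on the critical path; changing it to 4 makes that path 12 days.
That remains the longest chain; total 12 days.

12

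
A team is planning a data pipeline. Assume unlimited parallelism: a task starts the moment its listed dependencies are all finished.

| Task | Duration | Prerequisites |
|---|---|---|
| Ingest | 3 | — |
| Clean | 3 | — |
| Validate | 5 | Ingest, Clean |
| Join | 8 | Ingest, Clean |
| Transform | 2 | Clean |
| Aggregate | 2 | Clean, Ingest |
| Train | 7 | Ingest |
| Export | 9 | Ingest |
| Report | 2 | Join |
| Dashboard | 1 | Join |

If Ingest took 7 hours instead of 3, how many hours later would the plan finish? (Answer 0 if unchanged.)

4

The binding path is Ingest→Join→Report = 3+8+2 = 13; finish at 13 hours.
Since Ingest is critical, the +4 change carries straight to that chain (now 17 hours).
The critical path is still Ingest→Join→Report; finish is now 17 hours.
Change in finish: 17 − 13 = +4 hours.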